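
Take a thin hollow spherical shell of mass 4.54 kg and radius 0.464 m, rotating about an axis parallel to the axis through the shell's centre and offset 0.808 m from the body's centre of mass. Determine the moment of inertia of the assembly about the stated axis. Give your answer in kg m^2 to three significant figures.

3.62

I_cm = (2/3)MR² = (2/3)(4.54)(0.464)² = 0.65163 kg m^2; centre at d = 0.808 m, so the parallel axis theorem gives I = 0.65163 + (4.54)(0.808)² = 3.6156 kg m^2.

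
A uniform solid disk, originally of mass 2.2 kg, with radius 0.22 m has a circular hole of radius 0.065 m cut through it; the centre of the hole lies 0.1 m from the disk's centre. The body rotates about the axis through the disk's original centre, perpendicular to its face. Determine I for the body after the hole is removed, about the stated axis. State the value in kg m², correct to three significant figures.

0.0509

Unpierced body about its centre: I₀ = (1/2)MR² = (1/2)(2.2)(0.22)² = 0.05324 kg m².
The removed disk has mass m = M·(r/R)² = (2.2)(0.065/0.22)² = 0.19205 kg (same uniform areal density).
Its moment of inertia about the rotation axis (parallel-axis theorem): I_hole = (1/2)mr² + md² = (1/2)(0.19205)(0.065)² + (0.19205)(0.1)² = 0.0023262 kg m².
Treating the hole as negative mass, I = I₀ − I_hole = 0.05324 − 0.0023262 = 0.050914 kg m².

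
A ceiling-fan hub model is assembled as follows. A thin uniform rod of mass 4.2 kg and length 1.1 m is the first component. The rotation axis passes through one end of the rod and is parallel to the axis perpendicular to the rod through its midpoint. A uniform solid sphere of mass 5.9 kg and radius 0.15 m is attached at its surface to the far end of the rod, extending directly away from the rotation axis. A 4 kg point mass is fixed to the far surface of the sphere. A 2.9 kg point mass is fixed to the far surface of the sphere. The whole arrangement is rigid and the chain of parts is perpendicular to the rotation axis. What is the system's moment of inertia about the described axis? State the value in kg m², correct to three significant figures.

Thin rod: I_cm = (1/12)ML² = (1/12)(4.2)(1.1)² = 0.4235 kg m²; centre at d = 0.55 m, so I = I_cm + Md² gives I = 0.4235 + (4.2)(0.55)² = 1.694 kg m².
Solid sphere: I_cm = (2/5)MR² = (2/5)(5.9)(0.15)² = 0.0531 kg m²; centre at d = 0.55 + 0.55 + 0.15 = 1.25 m, so I = I_cm + Md² gives I = 0.0531 + (5.9)(1.25)² = 9.2719 kg m².
Point mass: I_cm = 0; centre at d = 0.55 + 0.55 + 0.15 + 0.15 = 1.4 m, so I = I_cm + Md² gives I = 0 + (4)(1.4)² = 7.84 kg m².
Point mass: I_cm = 0; centre at d = 0.55 + 0.55 + 0.15 + 0.15 = 1.4 m, so I = I_cm + Md² gives I = 0 + (2.9)(1.4)² = 5.684 kg m².
Total I = 1.694 + 9.2719 + 7.84 + 5.684 = 24.49 kg m².

24.5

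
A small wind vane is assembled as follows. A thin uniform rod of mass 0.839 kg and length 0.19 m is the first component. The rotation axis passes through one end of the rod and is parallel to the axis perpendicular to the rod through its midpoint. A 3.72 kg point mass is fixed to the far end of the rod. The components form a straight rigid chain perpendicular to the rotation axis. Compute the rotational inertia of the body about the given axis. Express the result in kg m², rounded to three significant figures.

Thin rod: I_cm = (1/12)ML² = (1/12)(0.839)(0.19)² = 0.002524 kg m²; centre at d = 0.095 m, so I = I_cm + Md² gives I = 0.002524 + (0.839)(0.095)² = 0.010096 kg m².
Point mass: I_cm = 0; centre at d = 0.095 + 0.095 = 0.19 m, so I = I_cm + Md² gives I = 0 + (3.72)(0.19)² = 0.13429 kg m².
Total I = 0.010096 + 0.13429 = 0.14439 kg m².

0.144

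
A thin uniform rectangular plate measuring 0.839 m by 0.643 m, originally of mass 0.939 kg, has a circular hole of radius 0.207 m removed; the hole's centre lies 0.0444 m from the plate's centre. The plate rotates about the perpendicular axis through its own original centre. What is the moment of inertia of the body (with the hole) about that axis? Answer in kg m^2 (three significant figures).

0.0820

Unpierced body about its centre: I₀ = (1/12)M(a²+b²) = (1/12)(0.939)[(0.839)² + (0.643)²] = 0.087434 kg m^2.
The removed disk has mass m = M·πr²/(ab) = (0.939)·π(0.207)²/(0.839·0.643) = 0.23431 kg (same uniform areal density).
Its moment of inertia about the rotation axis (parallel-axis theorem): I_hole = (1/2)mr² + md² = (1/2)(0.23431)(0.207)² + (0.23431)(0.0444)² = 0.0054818 kg m^2.
Treating the hole as negative mass, I = I₀ − I_hole = 0.087434 − 0.0054818 = 0.081952 kg m^2.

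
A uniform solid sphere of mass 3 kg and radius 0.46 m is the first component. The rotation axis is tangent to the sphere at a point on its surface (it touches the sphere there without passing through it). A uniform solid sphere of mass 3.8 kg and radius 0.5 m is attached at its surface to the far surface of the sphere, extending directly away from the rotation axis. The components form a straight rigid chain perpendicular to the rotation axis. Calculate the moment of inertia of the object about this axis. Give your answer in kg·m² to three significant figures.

Solid sphere: I_cm = (2/5)MR² = (2/5)(3)(0.46)² = 0.25392 kg·m²; centre at d = 0.46 m, so I = I_cm + Md² gives I = 0.25392 + (3)(0.46)² = 0.88872 kg·m².
Solid sphere: I_cm = (2/5)MR² = (2/5)(3.8)(0.5)² = 0.38 kg·m²; centre at d = 0.46 + 0.46 + 0.5 = 1.42 m, so I = I_cm + Md² gives I = 0.38 + (3.8)(1.42)² = 8.0423 kg·m².
Total I = 0.88872 + 8.0423 = 8.931 kg·m².

8.93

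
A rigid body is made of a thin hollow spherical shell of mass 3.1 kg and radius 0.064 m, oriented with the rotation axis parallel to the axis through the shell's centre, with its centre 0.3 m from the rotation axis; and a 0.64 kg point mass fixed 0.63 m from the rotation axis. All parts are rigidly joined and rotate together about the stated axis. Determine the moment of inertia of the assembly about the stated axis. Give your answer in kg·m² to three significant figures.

0.541

Spherical shell: I_cm = (2/3)MR² = (2/3)(3.1)(0.064)² = 0.0084651 kg·m²; centre at d = 0.3 m, so the parallel axis theorem gives I = 0.0084651 + (3.1)(0.3)² = 0.28747 kg·m².
Point mass: I_cm = 0; centre at d = 0.63 m, so the parallel axis theorem gives I = 0 + (0.64)(0.63)² = 0.25402 kg·m².
Total I = 0.28747 + 0.25402 = 0.54148 kg·m².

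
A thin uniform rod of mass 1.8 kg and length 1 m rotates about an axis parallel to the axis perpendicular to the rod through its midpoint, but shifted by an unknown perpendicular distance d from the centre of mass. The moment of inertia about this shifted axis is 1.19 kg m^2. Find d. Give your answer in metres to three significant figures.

About the centre-of-mass axis, I_cm = (1/12)ML² = (1/12)(1.8)(1)² = 0.15 kg m^2.
Parallel axis theorem: I = I_cm + Md², so Md² = 1.19 − 0.15 = 1.04 kg m^2.
d = √(1.04 / 1.8) = 0.76012 m.

0.760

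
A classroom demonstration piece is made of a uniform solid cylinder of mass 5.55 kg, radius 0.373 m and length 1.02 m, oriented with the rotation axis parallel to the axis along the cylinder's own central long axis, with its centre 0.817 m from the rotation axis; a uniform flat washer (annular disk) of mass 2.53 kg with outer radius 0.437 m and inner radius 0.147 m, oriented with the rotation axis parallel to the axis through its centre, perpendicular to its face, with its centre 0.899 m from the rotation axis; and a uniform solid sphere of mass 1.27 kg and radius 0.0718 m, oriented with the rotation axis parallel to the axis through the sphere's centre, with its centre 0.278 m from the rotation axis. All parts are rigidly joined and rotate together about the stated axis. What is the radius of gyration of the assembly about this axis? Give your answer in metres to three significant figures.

Solid cylinder: I_cm = (1/2)MR² = (1/2)(5.55)(0.373)² = 0.38608 kg m^2; centre at d = 0.817 m, so the parallel axis theorem gives I = 0.38608 + (5.55)(0.817)² = 4.0906 kg m^2.
Annular disk: I_cm = (1/2)M(R²+r²) = (1/2)(2.53)[(0.437)² + (0.147)²] = 0.26891 kg m^2; centre at d = 0.899 m, so the parallel axis theorem gives I = 0.26891 + (2.53)(0.899)² = 2.3137 kg m^2.
Solid sphere: I_cm = (2/5)MR² = (2/5)(1.27)(0.0718)² = 0.0026189 kg m^2; centre at d = 0.278 m, so the parallel axis theorem gives I = 0.0026189 + (1.27)(0.278)² = 0.10077 kg m^2.
Total I = 6.5051 kg m^2; total mass M = 9.35 kg.
k = √(I/M) = √(6.5051/9.35) = 0.8341 m.

0.834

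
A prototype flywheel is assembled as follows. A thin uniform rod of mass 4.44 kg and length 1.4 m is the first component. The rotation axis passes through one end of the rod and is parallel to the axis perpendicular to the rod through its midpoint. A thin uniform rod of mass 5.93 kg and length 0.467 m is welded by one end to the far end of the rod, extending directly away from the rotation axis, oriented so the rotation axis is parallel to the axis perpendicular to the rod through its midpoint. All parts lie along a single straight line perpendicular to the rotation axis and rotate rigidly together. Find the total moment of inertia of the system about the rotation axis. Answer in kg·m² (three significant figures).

Thin rod: I_cm = (1/12)ML² = (1/12)(4.44)(1.4)² = 0.7252 kg·m²; centre at d = 0.7 m, so the parallel axis theorem gives I = 0.7252 + (4.44)(0.7)² = 2.9008 kg·m².
Thin rod: I_cm = (1/12)ML² = (1/12)(5.93)(0.467)² = 0.10777 kg·m²; centre at d = 0.7 + 0.7 + 0.2335 = 1.6335 m, so the parallel axis theorem gives I = 0.10777 + (5.93)(1.6335)² = 15.931 kg·m².
Total I = 2.9008 + 15.931 = 18.832 kg·m².

18.8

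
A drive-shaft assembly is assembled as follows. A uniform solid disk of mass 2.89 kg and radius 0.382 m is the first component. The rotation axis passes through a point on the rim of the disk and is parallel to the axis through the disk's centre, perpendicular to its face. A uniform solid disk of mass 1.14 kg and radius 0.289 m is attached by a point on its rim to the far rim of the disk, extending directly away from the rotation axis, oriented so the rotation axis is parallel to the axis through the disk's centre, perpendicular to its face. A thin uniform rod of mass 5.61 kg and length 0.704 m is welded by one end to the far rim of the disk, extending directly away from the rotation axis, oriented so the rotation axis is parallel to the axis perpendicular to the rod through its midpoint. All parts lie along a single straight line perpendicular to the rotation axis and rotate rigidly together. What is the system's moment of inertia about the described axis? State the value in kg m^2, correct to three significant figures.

Solid disk: I_cm = (1/2)MR² = (1/2)(2.89)(0.382)² = 0.21086 kg m^2; centre at d = 0.382 m, so the parallel axis theorem gives I = 0.21086 + (2.89)(0.382)² = 0.63258 kg m^2.
Solid disk: I_cm = (1/2)MR² = (1/2)(1.14)(0.289)² = 0.047607 kg m^2; centre at d = 0.382 + 0.382 + 0.289 = 1.053 m, so the parallel axis theorem gives I = 0.047607 + (1.14)(1.053)² = 1.3116 kg m^2.
Thin rod: I_cm = (1/12)ML² = (1/12)(5.61)(0.704)² = 0.2317 kg m^2; centre at d = 0.382 + 0.382 + 0.289 + 0.289 + 0.352 = 1.694 m, so the parallel axis theorem gives I = 0.2317 + (5.61)(1.694)² = 16.33 kg m^2.
Total I = 0.63258 + 1.3116 + 16.33 = 18.275 kg m^2.

18.3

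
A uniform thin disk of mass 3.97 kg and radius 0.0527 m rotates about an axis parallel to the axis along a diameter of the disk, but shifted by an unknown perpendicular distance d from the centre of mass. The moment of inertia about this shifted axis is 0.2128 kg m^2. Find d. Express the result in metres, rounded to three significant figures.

0.230

About the centre-of-mass axis, I_cm = (1/4)MR² = (1/4)(3.97)(0.0527)² = 0.0027565 kg m^2.
Parallel axis theorem: I = I_cm + Md², so Md² = 0.2128 − 0.0027565 = 0.21004 kg m^2.
d = √(0.21004 / 3.97) = 0.23002 m.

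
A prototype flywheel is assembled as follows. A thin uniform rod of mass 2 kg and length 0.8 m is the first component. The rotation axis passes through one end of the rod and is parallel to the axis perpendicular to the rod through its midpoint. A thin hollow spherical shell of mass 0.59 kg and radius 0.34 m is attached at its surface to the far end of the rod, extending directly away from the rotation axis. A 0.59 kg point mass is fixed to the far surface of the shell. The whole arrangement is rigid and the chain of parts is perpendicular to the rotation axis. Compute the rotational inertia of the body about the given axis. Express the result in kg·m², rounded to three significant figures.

2.53

Thin rod: I_cm = (1/12)ML² = (1/12)(2)(0.8)² = 0.10667 kg·m²; centre at d = 0.4 m, so I = I_cm + Md² gives I = 0.10667 + (2)(0.4)² = 0.42667 kg·m².
Spherical shell: I_cm = (2/3)MR² = (2/3)(0.59)(0.34)² = 0.045469 kg·m²; centre at d = 0.4 + 0.4 + 0.34 = 1.14 m, so I = I_cm + Md² gives I = 0.045469 + (0.59)(1.14)² = 0.81223 kg·m².
Point mass: I_cm = 0; centre at d = 0.4 + 0.4 + 0.34 + 0.34 = 1.48 m, so I = I_cm + Md² gives I = 0 + (0.59)(1.48)² = 1.2923 kg·m².
Total I = 0.42667 + 0.81223 + 1.2923 = 2.5312 kg·m².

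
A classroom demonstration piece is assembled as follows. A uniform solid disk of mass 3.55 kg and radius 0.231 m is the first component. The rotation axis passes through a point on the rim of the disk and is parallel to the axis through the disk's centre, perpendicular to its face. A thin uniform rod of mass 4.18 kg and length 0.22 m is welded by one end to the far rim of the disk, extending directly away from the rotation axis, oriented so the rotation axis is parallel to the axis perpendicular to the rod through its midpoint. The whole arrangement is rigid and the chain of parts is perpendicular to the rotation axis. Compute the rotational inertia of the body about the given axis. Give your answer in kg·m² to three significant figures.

Solid disk: I_cm = (1/2)MR² = (1/2)(3.55)(0.231)² = 0.094716 kg·m²; centre at d = 0.231 m, so I = I_cm + Md² gives I = 0.094716 + (3.55)(0.231)² = 0.28415 kg·m².
Thin rod: I_cm = (1/12)ML² = (1/12)(4.18)(0.22)² = 0.016859 kg·m²; centre at d = 0.231 + 0.231 + 0.11 = 0.572 m, so I = I_cm + Md² gives I = 0.016859 + (4.18)(0.572)² = 1.3845 kg·m².
Total I = 0.28415 + 1.3845 = 1.6686 kg·m².

1.67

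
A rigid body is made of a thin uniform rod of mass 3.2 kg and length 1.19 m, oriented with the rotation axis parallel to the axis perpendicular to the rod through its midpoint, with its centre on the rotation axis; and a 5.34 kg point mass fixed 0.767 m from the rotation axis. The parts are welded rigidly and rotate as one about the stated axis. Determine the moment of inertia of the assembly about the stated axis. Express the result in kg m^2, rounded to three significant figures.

Thin rod: I_cm = (1/12)ML² = (1/12)(3.2)(1.19)² = 0.37763 kg m^2; axis through the centre, so I = 0.37763 kg m^2.
Point mass: I_cm = 0; centre at d = 0.767 m, so the parallel axis theorem gives I = 0 + (5.34)(0.767)² = 3.1415 kg m^2.
Total I = 0.37763 + 3.1415 = 3.5191 kg m^2.

3.52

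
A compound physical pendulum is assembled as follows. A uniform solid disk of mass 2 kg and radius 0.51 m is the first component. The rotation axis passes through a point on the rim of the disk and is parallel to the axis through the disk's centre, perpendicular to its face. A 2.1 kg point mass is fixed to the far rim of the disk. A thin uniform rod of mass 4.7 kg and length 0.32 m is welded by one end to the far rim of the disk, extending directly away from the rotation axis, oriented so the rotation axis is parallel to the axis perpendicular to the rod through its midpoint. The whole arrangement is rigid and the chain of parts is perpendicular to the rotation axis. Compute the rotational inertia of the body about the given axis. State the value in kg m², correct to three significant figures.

Solid disk: I_cm = (1/2)MR² = (1/2)(2)(0.51)² = 0.2601 kg m²; centre at d = 0.51 m, so the parallel axis theorem gives I = 0.2601 + (2)(0.51)² = 0.7803 kg m².
Point mass: I_cm = 0; centre at d = 0.51 + 0.51 = 1.02 m, so the parallel axis theorem gives I = 0 + (2.1)(1.02)² = 2.1848 kg m².
Thin rod: I_cm = (1/12)ML² = (1/12)(4.7)(0.32)² = 0.040107 kg m²; centre at d = 0.51 + 0.51 + 0.16 = 1.18 m, so the parallel axis theorem gives I = 0.040107 + (4.7)(1.18)² = 6.5844 kg m².
Total I = 0.7803 + 2.1848 + 6.5844 = 9.5495 kg m².

9.55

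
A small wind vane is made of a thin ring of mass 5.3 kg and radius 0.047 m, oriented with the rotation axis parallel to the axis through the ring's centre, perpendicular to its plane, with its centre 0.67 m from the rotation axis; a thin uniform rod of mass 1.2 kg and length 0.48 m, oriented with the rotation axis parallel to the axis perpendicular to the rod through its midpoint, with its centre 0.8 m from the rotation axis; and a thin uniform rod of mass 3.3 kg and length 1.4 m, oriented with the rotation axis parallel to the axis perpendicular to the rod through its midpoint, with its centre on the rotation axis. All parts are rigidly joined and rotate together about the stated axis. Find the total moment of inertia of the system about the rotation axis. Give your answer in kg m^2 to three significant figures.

3.72

Thin ring: I_cm = MR² = (5.3)(0.047)² = 0.011708 kg m^2; centre at d = 0.67 m, so I = I_cm + Md² gives I = 0.011708 + (5.3)(0.67)² = 2.3909 kg m^2.
Thin rod: I_cm = (1/12)ML² = (1/12)(1.2)(0.48)² = 0.02304 kg m^2; centre at d = 0.8 m, so I = I_cm + Md² gives I = 0.02304 + (1.2)(0.8)² = 0.79104 kg m^2.
Thin rod: I_cm = (1/12)ML² = (1/12)(3.3)(1.4)² = 0.539 kg m^2; axis through the centre, so I = 0.539 kg m^2.
Total I = 2.3909 + 0.79104 + 0.539 = 3.7209 kg m^2.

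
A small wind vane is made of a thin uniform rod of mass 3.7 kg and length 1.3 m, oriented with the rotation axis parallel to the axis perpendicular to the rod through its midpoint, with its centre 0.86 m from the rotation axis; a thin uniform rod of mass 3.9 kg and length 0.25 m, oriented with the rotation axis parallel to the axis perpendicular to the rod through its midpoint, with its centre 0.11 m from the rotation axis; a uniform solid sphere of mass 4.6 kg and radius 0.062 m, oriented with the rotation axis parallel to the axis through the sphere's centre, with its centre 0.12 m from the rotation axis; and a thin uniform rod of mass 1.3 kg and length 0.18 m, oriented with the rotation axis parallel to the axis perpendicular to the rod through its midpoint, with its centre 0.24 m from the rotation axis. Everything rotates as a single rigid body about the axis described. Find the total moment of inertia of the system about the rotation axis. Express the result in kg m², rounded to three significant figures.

3.48

Thin rod: I_cm = (1/12)ML² = (1/12)(3.7)(1.3)² = 0.52108 kg m²; centre at d = 0.86 m, so the parallel axis theorem gives I = 0.52108 + (3.7)(0.86)² = 3.2576 kg m².
Thin rod: I_cm = (1/12)ML² = (1/12)(3.9)(0.25)² = 0.020312 kg m²; centre at d = 0.11 m, so the parallel axis theorem gives I = 0.020312 + (3.9)(0.11)² = 0.067502 kg m².
Solid sphere: I_cm = (2/5)MR² = (2/5)(4.6)(0.062)² = 0.007073 kg m²; centre at d = 0.12 m, so the parallel axis theorem gives I = 0.007073 + (4.6)(0.12)² = 0.073313 kg m².
Thin rod: I_cm = (1/12)ML² = (1/12)(1.3)(0.18)² = 0.00351 kg m²; centre at d = 0.24 m, so the parallel axis theorem gives I = 0.00351 + (1.3)(0.24)² = 0.07839 kg m².
Total I = 3.2576 + 0.067502 + 0.073313 + 0.07839 = 3.4768 kg m².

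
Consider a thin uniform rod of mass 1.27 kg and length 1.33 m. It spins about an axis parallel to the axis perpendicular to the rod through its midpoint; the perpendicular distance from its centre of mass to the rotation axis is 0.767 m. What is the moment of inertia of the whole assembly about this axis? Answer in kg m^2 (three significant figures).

0.934

I_cm = (1/12)ML² = (1/12)(1.27)(1.33)² = 0.18721 kg m^2; centre at d = 0.767 m, so I = I_cm + Md² gives I = 0.18721 + (1.27)(0.767)² = 0.93434 kg m^2.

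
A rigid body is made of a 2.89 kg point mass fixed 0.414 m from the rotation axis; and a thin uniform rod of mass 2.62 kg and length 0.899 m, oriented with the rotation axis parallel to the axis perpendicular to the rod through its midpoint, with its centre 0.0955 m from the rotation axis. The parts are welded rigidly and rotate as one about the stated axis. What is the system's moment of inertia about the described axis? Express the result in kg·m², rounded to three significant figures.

0.696

Point mass: I_cm = 0; centre at d = 0.414 m, so the parallel axis theorem gives I = 0 + (2.89)(0.414)² = 0.49533 kg·m².
Thin rod: I_cm = (1/12)ML² = (1/12)(2.62)(0.899)² = 0.17646 kg·m²; centre at d = 0.0955 m, so the parallel axis theorem gives I = 0.17646 + (2.62)(0.0955)² = 0.20035 kg·m².
Total I = 0.49533 + 0.20035 = 0.69569 kg·m².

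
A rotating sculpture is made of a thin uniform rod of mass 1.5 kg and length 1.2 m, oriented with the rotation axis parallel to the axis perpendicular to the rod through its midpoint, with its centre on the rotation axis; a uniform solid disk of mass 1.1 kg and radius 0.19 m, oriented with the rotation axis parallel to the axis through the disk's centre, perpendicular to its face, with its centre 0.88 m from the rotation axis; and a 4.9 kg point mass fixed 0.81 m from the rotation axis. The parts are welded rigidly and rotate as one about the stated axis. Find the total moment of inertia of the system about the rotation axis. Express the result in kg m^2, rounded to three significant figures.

4.27

Thin rod: I_cm = (1/12)ML² = (1/12)(1.5)(1.2)² = 0.18 kg m^2; axis through the centre, so I = 0.18 kg m^2.
Solid disk: I_cm = (1/2)MR² = (1/2)(1.1)(0.19)² = 0.019855 kg m^2; centre at d = 0.88 m, so I = I_cm + Md² gives I = 0.019855 + (1.1)(0.88)² = 0.87169 kg m^2.
Point mass: I_cm = 0; centre at d = 0.81 m, so I = I_cm + Md² gives I = 0 + (4.9)(0.81)² = 3.2149 kg m^2.
Total I = 0.18 + 0.87169 + 3.2149 = 4.2666 kg m^2.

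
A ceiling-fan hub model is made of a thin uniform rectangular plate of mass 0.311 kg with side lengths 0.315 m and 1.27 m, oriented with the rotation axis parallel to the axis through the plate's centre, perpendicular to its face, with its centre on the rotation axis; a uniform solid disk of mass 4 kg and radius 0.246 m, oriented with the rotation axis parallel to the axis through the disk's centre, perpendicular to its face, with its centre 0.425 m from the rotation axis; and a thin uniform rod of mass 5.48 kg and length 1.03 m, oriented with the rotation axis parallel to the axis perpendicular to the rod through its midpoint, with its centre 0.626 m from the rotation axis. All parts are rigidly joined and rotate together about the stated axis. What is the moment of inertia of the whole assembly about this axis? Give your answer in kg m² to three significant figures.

3.52

Rectangular plate: I_cm = (1/12)M(a²+b²) = (1/12)(0.311)[(0.315)² + (1.27)²] = 0.044373 kg m²; axis through the centre, so I = 0.044373 kg m².
Solid disk: I_cm = (1/2)MR² = (1/2)(4)(0.246)² = 0.12103 kg m²; centre at d = 0.425 m, so I = I_cm + Md² gives I = 0.12103 + (4)(0.425)² = 0.84353 kg m².
Thin rod: I_cm = (1/12)ML² = (1/12)(5.48)(1.03)² = 0.48448 kg m²; centre at d = 0.626 m, so I = I_cm + Md² gives I = 0.48448 + (5.48)(0.626)² = 2.632 kg m².
Total I = 0.044373 + 0.84353 + 2.632 = 3.5199 kg m².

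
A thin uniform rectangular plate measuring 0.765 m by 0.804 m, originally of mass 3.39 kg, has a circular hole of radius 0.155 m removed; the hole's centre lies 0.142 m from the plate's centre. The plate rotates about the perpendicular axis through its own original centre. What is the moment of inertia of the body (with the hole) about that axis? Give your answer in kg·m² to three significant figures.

0.335

Unpierced body about its centre: I₀ = (1/12)M(a²+b²) = (1/12)(3.39)[(0.765)² + (0.804)²] = 0.34794 kg·m².
The removed disk has mass m = M·πr²/(ab) = (3.39)·π(0.155)²/(0.765·0.804) = 0.416 kg (same uniform areal density).
Its moment of inertia about the rotation axis (parallel-axis theorem): I_hole = (1/2)mr² + md² = (1/2)(0.416)(0.155)² + (0.416)(0.142)² = 0.013385 kg·m².
Treating the hole as negative mass, I = I₀ − I_hole = 0.34794 − 0.013385 = 0.33455 kg·m².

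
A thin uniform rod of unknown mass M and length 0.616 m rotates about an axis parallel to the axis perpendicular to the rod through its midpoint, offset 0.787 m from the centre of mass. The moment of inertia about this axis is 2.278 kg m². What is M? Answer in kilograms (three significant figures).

3.50

I = I_cm + Md² = (1/12)ML² + Md² = M·[0.0833333·(0.616)² + (0.787)²] = M·0.65099.
So M = 2.278 / 0.65099 = 3.4993 kg.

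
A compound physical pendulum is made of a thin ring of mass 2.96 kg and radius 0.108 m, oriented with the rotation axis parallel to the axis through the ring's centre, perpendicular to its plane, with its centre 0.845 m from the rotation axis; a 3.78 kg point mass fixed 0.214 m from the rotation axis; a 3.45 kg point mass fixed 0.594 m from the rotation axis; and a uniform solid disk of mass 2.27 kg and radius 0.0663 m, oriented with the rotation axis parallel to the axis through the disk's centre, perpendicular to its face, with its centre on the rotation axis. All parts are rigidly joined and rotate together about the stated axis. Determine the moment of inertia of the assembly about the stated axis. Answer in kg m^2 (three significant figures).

3.54

Thin ring: I_cm = MR² = (2.96)(0.108)² = 0.034525 kg m^2; centre at d = 0.845 m, so the parallel axis theorem gives I = 0.034525 + (2.96)(0.845)² = 2.148 kg m^2.
Point mass: I_cm = 0; centre at d = 0.214 m, so the parallel axis theorem gives I = 0 + (3.78)(0.214)² = 0.17311 kg m^2.
Point mass: I_cm = 0; centre at d = 0.594 m, so the parallel axis theorem gives I = 0 + (3.45)(0.594)² = 1.2173 kg m^2.
Solid disk: I_cm = (1/2)MR² = (1/2)(2.27)(0.0663)² = 0.0049891 kg m^2; axis through the centre, so I = 0.0049891 kg m^2.
Total I = 2.148 + 0.17311 + 1.2173 + 0.0049891 = 3.5434 kg m^2.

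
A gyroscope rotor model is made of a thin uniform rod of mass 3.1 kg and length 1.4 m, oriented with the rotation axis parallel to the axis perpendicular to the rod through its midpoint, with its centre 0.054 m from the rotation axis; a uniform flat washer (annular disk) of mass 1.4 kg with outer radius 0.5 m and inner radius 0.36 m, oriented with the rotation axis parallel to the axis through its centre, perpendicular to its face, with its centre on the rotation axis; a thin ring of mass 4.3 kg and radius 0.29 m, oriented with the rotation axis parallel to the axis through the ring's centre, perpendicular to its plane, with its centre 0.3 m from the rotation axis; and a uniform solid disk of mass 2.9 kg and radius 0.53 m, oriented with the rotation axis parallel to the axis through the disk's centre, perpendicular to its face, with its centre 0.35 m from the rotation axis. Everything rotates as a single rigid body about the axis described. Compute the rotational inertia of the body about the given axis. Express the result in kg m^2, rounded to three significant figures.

Thin rod: I_cm = (1/12)ML² = (1/12)(3.1)(1.4)² = 0.50633 kg m^2; centre at d = 0.054 m, so I = I_cm + Md² gives I = 0.50633 + (3.1)(0.054)² = 0.51537 kg m^2.
Annular disk: I_cm = (1/2)M(R²+r²) = (1/2)(1.4)[(0.5)² + (0.36)²] = 0.26572 kg m^2; axis through the centre, so I = 0.26572 kg m^2.
Thin ring: I_cm = MR² = (4.3)(0.29)² = 0.36163 kg m^2; centre at d = 0.3 m, so I = I_cm + Md² gives I = 0.36163 + (4.3)(0.3)² = 0.74863 kg m^2.
Solid disk: I_cm = (1/2)MR² = (1/2)(2.9)(0.53)² = 0.40731 kg m^2; centre at d = 0.35 m, so I = I_cm + Md² gives I = 0.40731 + (2.9)(0.35)² = 0.76255 kg m^2.
Total I = 0.51537 + 0.26572 + 0.74863 + 0.76255 = 2.2923 kg m^2.

2.29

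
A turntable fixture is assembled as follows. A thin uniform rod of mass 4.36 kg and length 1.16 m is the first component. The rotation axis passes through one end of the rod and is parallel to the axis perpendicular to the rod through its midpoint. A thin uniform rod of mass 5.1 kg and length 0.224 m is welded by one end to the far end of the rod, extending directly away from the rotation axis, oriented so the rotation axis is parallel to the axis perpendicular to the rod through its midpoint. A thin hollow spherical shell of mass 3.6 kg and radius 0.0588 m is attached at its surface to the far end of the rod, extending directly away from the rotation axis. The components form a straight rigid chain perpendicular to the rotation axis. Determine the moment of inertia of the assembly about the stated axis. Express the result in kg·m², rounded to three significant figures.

17.7

Thin rod: I_cm = (1/12)ML² = (1/12)(4.36)(1.16)² = 0.4889 kg·m²; centre at d = 0.58 m, so I = I_cm + Md² gives I = 0.4889 + (4.36)(0.58)² = 1.9556 kg·m².
Thin rod: I_cm = (1/12)ML² = (1/12)(5.1)(0.224)² = 0.021325 kg·m²; centre at d = 0.58 + 0.58 + 0.112 = 1.272 m, so I = I_cm + Md² gives I = 0.021325 + (5.1)(1.272)² = 8.273 kg·m².
Spherical shell: I_cm = (2/3)MR² = (2/3)(3.6)(0.0588)² = 0.0082979 kg·m²; centre at d = 0.58 + 0.58 + 0.112 + 0.112 + 0.0588 = 1.4428 m, so I = I_cm + Md² gives I = 0.0082979 + (3.6)(1.4428)² = 7.5023 kg·m².
Total I = 1.9556 + 8.273 + 7.5023 = 17.731 kg·m².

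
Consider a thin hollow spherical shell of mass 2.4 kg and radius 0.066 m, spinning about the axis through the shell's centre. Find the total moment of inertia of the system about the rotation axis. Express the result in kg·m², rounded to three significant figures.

0.00697

I_cm = (2/3)MR² = (2/3)(2.4)(0.066)² = 0.0069696 kg·m²; axis through the centre, so I = 0.0069696 kg·m².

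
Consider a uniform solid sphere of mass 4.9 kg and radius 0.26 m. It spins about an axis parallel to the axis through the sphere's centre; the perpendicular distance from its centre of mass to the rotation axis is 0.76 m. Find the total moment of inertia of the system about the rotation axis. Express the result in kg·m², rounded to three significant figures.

2.96

I_cm = (2/5)MR² = (2/5)(4.9)(0.26)² = 0.1325 kg·m²; centre at d = 0.76 m, so I = I_cm + Md² gives I = 0.1325 + (4.9)(0.76)² = 2.9627 kg·m².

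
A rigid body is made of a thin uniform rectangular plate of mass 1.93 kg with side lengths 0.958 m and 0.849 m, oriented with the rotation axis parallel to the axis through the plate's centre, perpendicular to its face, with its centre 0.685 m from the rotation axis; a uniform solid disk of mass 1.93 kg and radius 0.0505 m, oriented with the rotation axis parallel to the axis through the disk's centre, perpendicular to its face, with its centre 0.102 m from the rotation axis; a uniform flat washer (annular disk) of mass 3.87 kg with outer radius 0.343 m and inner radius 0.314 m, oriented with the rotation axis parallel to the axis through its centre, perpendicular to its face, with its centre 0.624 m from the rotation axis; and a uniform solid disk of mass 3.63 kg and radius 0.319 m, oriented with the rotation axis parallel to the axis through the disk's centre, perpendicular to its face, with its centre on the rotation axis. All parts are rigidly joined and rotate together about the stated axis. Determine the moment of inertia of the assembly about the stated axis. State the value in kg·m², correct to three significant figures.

Rectangular plate: I_cm = (1/12)M(a²+b²) = (1/12)(1.93)[(0.958)² + (0.849)²] = 0.26354 kg·m²; centre at d = 0.685 m, so I = I_cm + Md² gives I = 0.26354 + (1.93)(0.685)² = 1.1691 kg·m².
Solid disk: I_cm = (1/2)MR² = (1/2)(1.93)(0.0505)² = 0.002461 kg·m²; centre at d = 0.102 m, so I = I_cm + Md² gives I = 0.002461 + (1.93)(0.102)² = 0.022541 kg·m².
Annular disk: I_cm = (1/2)M(R²+r²) = (1/2)(3.87)[(0.343)² + (0.314)²] = 0.41843 kg·m²; centre at d = 0.624 m, so I = I_cm + Md² gives I = 0.41843 + (3.87)(0.624)² = 1.9253 kg·m².
Solid disk: I_cm = (1/2)MR² = (1/2)(3.63)(0.319)² = 0.1847 kg·m²; axis through the centre, so I = 0.1847 kg·m².
Total I = 1.1691 + 0.022541 + 1.9253 + 0.1847 = 3.3017 kg·m².

3.30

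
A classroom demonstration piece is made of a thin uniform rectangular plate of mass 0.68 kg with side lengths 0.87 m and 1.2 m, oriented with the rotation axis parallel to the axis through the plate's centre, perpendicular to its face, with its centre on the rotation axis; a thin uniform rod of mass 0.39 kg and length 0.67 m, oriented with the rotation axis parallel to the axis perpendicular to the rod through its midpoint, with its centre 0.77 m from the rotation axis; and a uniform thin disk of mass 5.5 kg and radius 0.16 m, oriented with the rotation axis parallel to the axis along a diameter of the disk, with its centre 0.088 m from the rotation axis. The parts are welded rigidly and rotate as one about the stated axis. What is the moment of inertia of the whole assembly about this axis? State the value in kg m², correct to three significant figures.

Rectangular plate: I_cm = (1/12)M(a²+b²) = (1/12)(0.68)[(0.87)² + (1.2)²] = 0.12449 kg m²; axis through the centre, so I = 0.12449 kg m².
Thin rod: I_cm = (1/12)ML² = (1/12)(0.39)(0.67)² = 0.014589 kg m²; centre at d = 0.77 m, so I = I_cm + Md² gives I = 0.014589 + (0.39)(0.77)² = 0.24582 kg m².
Thin disk: I_cm = (1/4)MR² = (1/4)(5.5)(0.16)² = 0.0352 kg m²; centre at d = 0.088 m, so I = I_cm + Md² gives I = 0.0352 + (5.5)(0.088)² = 0.077792 kg m².
Total I = 0.12449 + 0.24582 + 0.077792 = 0.4481 kg m².

0.448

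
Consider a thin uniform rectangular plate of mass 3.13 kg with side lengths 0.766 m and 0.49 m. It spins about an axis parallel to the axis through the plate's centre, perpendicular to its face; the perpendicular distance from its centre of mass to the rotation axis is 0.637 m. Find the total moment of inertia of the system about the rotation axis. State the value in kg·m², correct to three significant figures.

I_cm = (1/12)M(a²+b²) = (1/12)(3.13)[(0.766)² + (0.49)²] = 0.21567 kg·m²; centre at d = 0.637 m, so I = I_cm + Md² gives I = 0.21567 + (3.13)(0.637)² = 1.4857 kg·m².

1.49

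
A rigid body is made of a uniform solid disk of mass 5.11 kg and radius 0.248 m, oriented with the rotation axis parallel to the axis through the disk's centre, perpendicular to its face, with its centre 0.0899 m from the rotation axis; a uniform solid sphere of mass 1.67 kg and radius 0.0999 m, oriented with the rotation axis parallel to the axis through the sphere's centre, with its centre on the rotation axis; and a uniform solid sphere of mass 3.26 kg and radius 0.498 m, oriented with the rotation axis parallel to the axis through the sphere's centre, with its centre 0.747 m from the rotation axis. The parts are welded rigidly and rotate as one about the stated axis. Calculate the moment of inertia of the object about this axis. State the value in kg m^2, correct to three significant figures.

2.35

Solid disk: I_cm = (1/2)MR² = (1/2)(5.11)(0.248)² = 0.15714 kg m^2; centre at d = 0.0899 m, so I = I_cm + Md² gives I = 0.15714 + (5.11)(0.0899)² = 0.19844 kg m^2.
Solid sphere: I_cm = (2/5)MR² = (2/5)(1.67)(0.0999)² = 0.0066666 kg m^2; axis through the centre, so I = 0.0066666 kg m^2.
Solid sphere: I_cm = (2/5)MR² = (2/5)(3.26)(0.498)² = 0.3234 kg m^2; centre at d = 0.747 m, so I = I_cm + Md² gives I = 0.3234 + (3.26)(0.747)² = 2.1425 kg m^2.
Total I = 0.19844 + 0.0066666 + 2.1425 = 2.3476 kg m^2.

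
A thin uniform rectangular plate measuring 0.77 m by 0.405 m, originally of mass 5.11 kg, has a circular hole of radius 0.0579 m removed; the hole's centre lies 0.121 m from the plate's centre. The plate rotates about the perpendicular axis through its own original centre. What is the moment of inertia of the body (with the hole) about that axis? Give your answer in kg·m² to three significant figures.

0.320

Unpierced body about its centre: I₀ = (1/12)M(a²+b²) = (1/12)(5.11)[(0.77)² + (0.405)²] = 0.32232 kg·m².
The removed disk has mass m = M·πr²/(ab) = (5.11)·π(0.0579)²/(0.77·0.405) = 0.17258 kg (same uniform areal density).
Its moment of inertia about the rotation axis (parallel-axis theorem): I_hole = (1/2)mr² + md² = (1/2)(0.17258)(0.0579)² + (0.17258)(0.121)² = 0.002816 kg·m².
Treating the hole as negative mass, I = I₀ − I_hole = 0.32232 − 0.002816 = 0.31951 kg·m².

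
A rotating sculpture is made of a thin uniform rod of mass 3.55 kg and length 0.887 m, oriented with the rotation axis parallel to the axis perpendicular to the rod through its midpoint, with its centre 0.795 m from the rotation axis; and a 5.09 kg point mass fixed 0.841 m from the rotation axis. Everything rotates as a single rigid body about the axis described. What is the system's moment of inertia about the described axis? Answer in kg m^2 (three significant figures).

6.08

Thin rod: I_cm = (1/12)ML² = (1/12)(3.55)(0.887)² = 0.23275 kg m^2; centre at d = 0.795 m, so the parallel axis theorem gives I = 0.23275 + (3.55)(0.795)² = 2.4764 kg m^2.
Point mass: I_cm = 0; centre at d = 0.841 m, so the parallel axis theorem gives I = 0 + (5.09)(0.841)² = 3.6001 kg m^2.
Total I = 2.4764 + 3.6001 = 6.0765 kg m^2.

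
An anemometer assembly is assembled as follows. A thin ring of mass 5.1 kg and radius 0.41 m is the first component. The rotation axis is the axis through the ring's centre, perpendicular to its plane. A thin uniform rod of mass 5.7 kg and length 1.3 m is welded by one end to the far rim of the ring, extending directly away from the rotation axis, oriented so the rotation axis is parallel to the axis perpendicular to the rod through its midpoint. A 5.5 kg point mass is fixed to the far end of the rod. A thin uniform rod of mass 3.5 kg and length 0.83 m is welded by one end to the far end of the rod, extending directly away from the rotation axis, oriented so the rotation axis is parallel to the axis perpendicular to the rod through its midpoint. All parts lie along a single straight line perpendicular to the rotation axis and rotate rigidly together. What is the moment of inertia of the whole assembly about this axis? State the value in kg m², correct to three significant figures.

40.2

Thin ring: I_cm = MR² = (5.1)(0.41)² = 0.85731 kg m²; axis through the centre, so I = 0.85731 kg m².
Thin rod: I_cm = (1/12)ML² = (1/12)(5.7)(1.3)² = 0.80275 kg m²; centre at d = 0.41 + 0.65 = 1.06 m, so I = I_cm + Md² gives I = 0.80275 + (5.7)(1.06)² = 7.2073 kg m².
Point mass: I_cm = 0; centre at d = 0.41 + 0.65 + 0.65 = 1.71 m, so I = I_cm + Md² gives I = 0 + (5.5)(1.71)² = 16.083 kg m².
Thin rod: I_cm = (1/12)ML² = (1/12)(3.5)(0.83)² = 0.20093 kg m²; centre at d = 0.41 + 0.65 + 0.65 + 0.415 = 2.125 m, so I = I_cm + Md² gives I = 0.20093 + (3.5)(2.125)² = 16.006 kg m².
Total I = 0.85731 + 7.2073 + 16.083 + 16.006 = 40.153 kg m².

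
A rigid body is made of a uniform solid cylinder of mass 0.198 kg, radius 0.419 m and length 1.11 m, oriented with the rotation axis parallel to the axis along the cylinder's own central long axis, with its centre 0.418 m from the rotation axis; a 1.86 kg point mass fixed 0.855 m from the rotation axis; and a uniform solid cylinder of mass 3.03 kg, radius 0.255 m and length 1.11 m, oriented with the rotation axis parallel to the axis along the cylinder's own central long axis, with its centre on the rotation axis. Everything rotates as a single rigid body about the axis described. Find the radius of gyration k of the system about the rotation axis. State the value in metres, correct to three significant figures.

Solid cylinder: I_cm = (1/2)MR² = (1/2)(0.198)(0.419)² = 0.017381 kg·m²; centre at d = 0.418 m, so the parallel axis theorem gives I = 0.017381 + (0.198)(0.418)² = 0.051976 kg·m².
Point mass: I_cm = 0; centre at d = 0.855 m, so the parallel axis theorem gives I = 0 + (1.86)(0.855)² = 1.3597 kg·m².
Solid cylinder: I_cm = (1/2)MR² = (1/2)(3.03)(0.255)² = 0.098513 kg·m²; axis through the centre, so I = 0.098513 kg·m².
Total I = 1.5102 kg·m²; total mass M = 5.088 kg.
k = √(I/M) = √(1.5102/5.088) = 0.54481 m.

0.545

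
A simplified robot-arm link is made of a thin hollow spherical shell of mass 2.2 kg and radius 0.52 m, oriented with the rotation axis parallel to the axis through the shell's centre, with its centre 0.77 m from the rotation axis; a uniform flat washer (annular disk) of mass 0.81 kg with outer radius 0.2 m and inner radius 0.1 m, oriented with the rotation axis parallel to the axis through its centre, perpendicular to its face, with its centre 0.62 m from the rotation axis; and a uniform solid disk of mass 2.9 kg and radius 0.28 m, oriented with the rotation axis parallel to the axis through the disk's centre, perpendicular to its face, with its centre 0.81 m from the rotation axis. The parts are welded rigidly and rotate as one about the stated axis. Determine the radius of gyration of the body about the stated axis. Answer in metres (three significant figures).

0.828

Spherical shell: I_cm = (2/3)MR² = (2/3)(2.2)(0.52)² = 0.39659 kg m^2; centre at d = 0.77 m, so the parallel axis theorem gives I = 0.39659 + (2.2)(0.77)² = 1.701 kg m^2.
Annular disk: I_cm = (1/2)M(R²+r²) = (1/2)(0.81)[(0.2)² + (0.1)²] = 0.02025 kg m^2; centre at d = 0.62 m, so the parallel axis theorem gives I = 0.02025 + (0.81)(0.62)² = 0.33161 kg m^2.
Solid disk: I_cm = (1/2)MR² = (1/2)(2.9)(0.28)² = 0.11368 kg m^2; centre at d = 0.81 m, so the parallel axis theorem gives I = 0.11368 + (2.9)(0.81)² = 2.0164 kg m^2.
Total I = 4.049 kg m^2; total mass M = 5.91 kg.
k = √(I/M) = √(4.049/5.91) = 0.82771 m.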